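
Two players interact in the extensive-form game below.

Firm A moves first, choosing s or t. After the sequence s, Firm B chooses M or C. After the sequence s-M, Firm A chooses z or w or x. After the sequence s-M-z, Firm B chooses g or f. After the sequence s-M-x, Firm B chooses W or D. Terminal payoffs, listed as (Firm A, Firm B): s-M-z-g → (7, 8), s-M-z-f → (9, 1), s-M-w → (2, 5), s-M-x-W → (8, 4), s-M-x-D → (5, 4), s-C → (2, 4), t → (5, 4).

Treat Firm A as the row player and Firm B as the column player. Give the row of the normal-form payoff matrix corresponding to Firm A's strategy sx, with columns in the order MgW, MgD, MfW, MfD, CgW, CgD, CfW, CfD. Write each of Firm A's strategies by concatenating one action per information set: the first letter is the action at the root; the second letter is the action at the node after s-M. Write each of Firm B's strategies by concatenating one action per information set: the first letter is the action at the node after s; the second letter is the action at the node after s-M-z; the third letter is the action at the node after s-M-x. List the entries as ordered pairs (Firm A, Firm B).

(8,4) (5,4) (8,4) (5,4) (2,4) (2,4) (2,4) (2,4)

vs MgW: Firm A plays s → Firm B plays M at [s] → Firm A plays x at [s-M] → Firm B plays W at [s-M-x] → (8, 4)
vs MgD: Firm A plays s → Firm B plays M at [s] → Firm A plays x at [s-M] → Firm B plays D at [s-M-x] → (5, 4)
vs MfW: Firm A plays s → Firm B plays M at [s] → Firm A plays x at [s-M] → Firm B plays W at [s-M-x] → (8, 4)
vs MfD: Firm A plays s → Firm B plays M at [s] → Firm A plays x at [s-M] → Firm B plays D at [s-M-x] → (5, 4)
vs CgW: Firm A plays s → Firm B plays C at [s] → (2, 4)
vs CgD: Firm A plays s → Firm B plays C at [s] → (2, 4)
vs CfW: Firm A plays s → Firm B plays C at [s] → (2, 4)
vs CfD: Firm A plays s → Firm B plays C at [s] → (2, 4)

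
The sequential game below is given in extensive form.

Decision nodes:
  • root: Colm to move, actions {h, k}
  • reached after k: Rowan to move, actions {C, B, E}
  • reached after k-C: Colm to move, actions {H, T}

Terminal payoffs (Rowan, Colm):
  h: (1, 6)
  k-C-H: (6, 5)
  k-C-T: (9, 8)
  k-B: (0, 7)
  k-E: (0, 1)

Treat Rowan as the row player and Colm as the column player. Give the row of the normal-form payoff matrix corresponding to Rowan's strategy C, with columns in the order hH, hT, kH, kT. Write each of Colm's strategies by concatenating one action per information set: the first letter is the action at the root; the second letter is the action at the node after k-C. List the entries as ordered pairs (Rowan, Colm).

(1,6) (1,6) (6,5) (9,8)

vs hH: Colm plays h → (1, 6)
vs hT: Colm plays h → (1, 6)
vs kH: Colm plays k → Rowan plays C at [k] → Colm plays H at [k-C] → (6, 5)
vs kT: Colm plays k → Rowan plays C at [k] → Colm plays T at [k-C] → (9, 8)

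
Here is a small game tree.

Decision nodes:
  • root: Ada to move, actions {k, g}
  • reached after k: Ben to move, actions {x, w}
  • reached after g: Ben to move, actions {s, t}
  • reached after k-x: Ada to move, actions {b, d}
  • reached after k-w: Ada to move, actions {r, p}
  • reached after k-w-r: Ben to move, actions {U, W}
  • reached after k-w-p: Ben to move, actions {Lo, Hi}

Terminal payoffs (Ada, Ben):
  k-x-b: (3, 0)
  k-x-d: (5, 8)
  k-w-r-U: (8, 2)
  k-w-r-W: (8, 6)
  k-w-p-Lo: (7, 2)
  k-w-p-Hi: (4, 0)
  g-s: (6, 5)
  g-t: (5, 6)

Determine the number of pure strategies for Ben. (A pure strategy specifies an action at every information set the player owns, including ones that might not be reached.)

Ben owns the node after k with actions {x, w} — two choices.
Ben owns the node after g with actions {s, t} — two choices.
Ben owns the node after k-w-r with actions {U, W} — two choices.
Ben owns the node after k-w-p with actions {Lo, Hi} — two choices.
A pure strategy fixes one action at each information set independently, so the count is the product 2 × 2 × 2 × 2 = 16.
(For reference, Ada has 8 pure strategies, giving a 16×8 normal-form matrix.)

16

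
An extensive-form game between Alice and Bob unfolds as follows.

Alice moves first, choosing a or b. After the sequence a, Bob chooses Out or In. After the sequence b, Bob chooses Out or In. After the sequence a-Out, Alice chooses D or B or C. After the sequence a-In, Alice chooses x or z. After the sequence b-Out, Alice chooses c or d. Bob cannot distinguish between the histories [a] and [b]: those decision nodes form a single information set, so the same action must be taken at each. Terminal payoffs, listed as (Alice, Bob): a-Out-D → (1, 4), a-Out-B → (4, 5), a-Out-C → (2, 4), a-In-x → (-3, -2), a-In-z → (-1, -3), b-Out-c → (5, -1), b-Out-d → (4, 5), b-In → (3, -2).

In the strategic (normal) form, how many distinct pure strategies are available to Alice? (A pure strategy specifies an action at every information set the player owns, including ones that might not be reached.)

Alice owns the root with actions {a, b} — two choices.
Alice owns the node after a-Out with actions {D, B, C} — three choices.
Alice owns the node after a-In with actions {x, z} — two choices.
Alice owns the node after b-Out with actions {c, d} — two choices.
A pure strategy fixes one action at each information set independently, so the count is the product 2 × 3 × 2 × 2 = 24.
(For reference, Bob has 2 pure strategies, giving a 24×2 normal-form matrix.)

24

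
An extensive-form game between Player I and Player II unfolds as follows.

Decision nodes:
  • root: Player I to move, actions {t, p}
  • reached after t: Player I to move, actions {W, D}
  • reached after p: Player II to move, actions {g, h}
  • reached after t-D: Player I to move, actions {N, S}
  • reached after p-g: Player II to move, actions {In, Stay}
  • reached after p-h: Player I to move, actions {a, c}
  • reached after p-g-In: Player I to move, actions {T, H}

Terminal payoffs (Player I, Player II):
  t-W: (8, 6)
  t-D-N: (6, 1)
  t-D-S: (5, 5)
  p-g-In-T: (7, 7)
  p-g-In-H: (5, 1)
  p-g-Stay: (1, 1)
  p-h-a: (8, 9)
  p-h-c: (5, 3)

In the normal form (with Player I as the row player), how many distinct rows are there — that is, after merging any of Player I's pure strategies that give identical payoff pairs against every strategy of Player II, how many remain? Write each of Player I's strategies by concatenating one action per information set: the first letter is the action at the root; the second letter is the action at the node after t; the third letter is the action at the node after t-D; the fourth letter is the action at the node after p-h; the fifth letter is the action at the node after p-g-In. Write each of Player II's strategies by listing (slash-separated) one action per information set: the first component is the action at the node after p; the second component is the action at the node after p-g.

7

Player I has 32 pure strategies: tWNaT, tWNaH, tWNcT, tWNcH, tWSaT, tWSaH, tWScT, tWScH, tDNaT, tDNaH, tDNcT, tDNcH, tDSaT, tDSaH, tDScT, tDScH, pWNaT, pWNaH, pWNcT, pWNcH, pWSaT, pWSaH, pWScT, pWScH, pDNaT, pDNaH, pDNcT, pDNcH, pDSaT, pDSaH, pDScT, pDScH. Columns: g/In, g/Stay, h/In, h/Stay.
{tWNaT, tWNaH, tWNcT, tWNcH, tWSaT, tWSaH, tWScT, tWScH} → row (8,6) (8,6) (8,6) (8,6)
{tDNaT, tDNaH, tDNcT, tDNcH} → row (6,1) (6,1) (6,1) (6,1)
{tDSaT, tDSaH, tDScT, tDScH} → row (5,5) (5,5) (5,5) (5,5)
{pWNaT, pWSaT, pDNaT, pDSaT} → row (7,7) (1,1) (8,9) (8,9)
{pWNaH, pWSaH, pDNaH, pDSaH} → row (5,1) (1,1) (8,9) (8,9)
{pWNcT, pWScT, pDNcT, pDScT} → row (7,7) (1,1) (5,3) (5,3)
{pWNcH, pWScH, pDNcH, pDScH} → row (5,1) (1,1) (5,3) (5,3)
That's 7 distinct rows out of 32 strategies.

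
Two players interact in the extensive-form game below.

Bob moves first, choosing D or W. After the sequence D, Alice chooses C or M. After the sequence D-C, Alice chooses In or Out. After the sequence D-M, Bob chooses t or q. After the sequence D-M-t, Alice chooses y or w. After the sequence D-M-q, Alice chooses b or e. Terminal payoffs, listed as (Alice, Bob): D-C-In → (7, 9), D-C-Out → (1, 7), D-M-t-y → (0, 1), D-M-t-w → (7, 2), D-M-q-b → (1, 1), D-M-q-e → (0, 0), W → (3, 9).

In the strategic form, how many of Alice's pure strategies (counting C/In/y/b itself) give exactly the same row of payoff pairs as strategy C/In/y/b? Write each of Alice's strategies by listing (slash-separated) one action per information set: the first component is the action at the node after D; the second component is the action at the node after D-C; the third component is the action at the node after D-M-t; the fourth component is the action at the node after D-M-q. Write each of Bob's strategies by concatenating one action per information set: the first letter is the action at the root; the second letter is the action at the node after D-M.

Row for C/In/y/b (columns Dt, Dq, Wt, Wq): (7,9) (7,9) (3,9) (3,9).
Under C/In/y/b, Alice's choice at the node after D-M-t and at the node after D-M-q can never be reached regardless of what Bob does, so varying those choices leaves every outcome unchanged.
Holding the reachable choices fixed and varying the unreachable ones freely already gives 2 × 2 = 4 equivalent strategies.
No other strategy reproduces this row, so those 4 are the full class: C/In/y/b, C/In/y/e, C/In/w/b, C/In/w/e.

4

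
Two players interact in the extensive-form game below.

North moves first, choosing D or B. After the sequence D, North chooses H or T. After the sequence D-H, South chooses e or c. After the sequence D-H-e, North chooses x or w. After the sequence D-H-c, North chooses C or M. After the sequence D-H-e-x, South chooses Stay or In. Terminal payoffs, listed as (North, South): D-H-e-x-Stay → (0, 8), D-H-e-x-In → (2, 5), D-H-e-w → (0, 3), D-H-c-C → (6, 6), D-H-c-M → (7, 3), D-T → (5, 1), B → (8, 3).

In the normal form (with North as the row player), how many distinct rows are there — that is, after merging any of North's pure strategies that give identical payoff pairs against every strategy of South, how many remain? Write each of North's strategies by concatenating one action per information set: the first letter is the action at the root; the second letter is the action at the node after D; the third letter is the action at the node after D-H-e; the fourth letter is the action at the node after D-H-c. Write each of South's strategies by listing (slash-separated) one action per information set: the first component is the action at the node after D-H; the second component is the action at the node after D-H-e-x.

6

North has 16 pure strategies: DHxC, DHxM, DHwC, DHwM, DTxC, DTxM, DTwC, DTwM, BHxC, BHxM, BHwC, BHwM, BTxC, BTxM, BTwC, BTwM. Columns: e/Stay, e/In, c/Stay, c/In.
{DHxC} → row (0,8) (2,5) (6,6) (6,6)
{DHxM} → row (0,8) (2,5) (7,3) (7,3)
{DHwC} → row (0,3) (0,3) (6,6) (6,6)
{DHwM} → row (0,3) (0,3) (7,3) (7,3)
{DTxC, DTxM, DTwC, DTwM} → row (5,1) (5,1) (5,1) (5,1)
{BHxC, BHxM, BHwC, BHwM, BTxC, BTxM, BTwC, BTwM} → row (8,3) (8,3) (8,3) (8,3)
That's 6 distinct rows out of 16 strategies.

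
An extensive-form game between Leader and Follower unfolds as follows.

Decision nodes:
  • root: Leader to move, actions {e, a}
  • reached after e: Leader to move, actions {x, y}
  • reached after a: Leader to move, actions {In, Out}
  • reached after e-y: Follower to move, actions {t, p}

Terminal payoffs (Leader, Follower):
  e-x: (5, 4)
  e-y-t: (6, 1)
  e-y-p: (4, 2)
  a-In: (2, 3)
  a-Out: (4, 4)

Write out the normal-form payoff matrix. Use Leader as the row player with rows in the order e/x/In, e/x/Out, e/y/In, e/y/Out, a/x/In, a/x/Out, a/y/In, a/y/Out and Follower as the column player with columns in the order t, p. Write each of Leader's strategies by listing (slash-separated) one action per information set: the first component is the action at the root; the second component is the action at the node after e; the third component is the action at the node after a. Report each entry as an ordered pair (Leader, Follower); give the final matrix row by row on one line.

               t        p
 e/x/In    (5,4)    (5,4)
e/x/Out    (5,4)    (5,4)
 e/y/In    (6,1)    (4,2)
e/y/Out    (6,1)    (4,2)
 a/x/In    (2,3)    (2,3)
a/x/Out    (4,4)    (4,4)
 a/y/In    (2,3)    (2,3)
a/y/Out    (4,4)    (4,4)

e/x/In: (5,4) (5,4) | e/x/Out: (5,4) (5,4) | e/y/In: (6,1) (4,2) | e/y/Out: (6,1) (4,2) | a/x/In: (2,3) (2,3) | a/x/Out: (4,4) (4,4) | a/y/In: (2,3) (2,3) | a/y/Out: (4,4) (4,4)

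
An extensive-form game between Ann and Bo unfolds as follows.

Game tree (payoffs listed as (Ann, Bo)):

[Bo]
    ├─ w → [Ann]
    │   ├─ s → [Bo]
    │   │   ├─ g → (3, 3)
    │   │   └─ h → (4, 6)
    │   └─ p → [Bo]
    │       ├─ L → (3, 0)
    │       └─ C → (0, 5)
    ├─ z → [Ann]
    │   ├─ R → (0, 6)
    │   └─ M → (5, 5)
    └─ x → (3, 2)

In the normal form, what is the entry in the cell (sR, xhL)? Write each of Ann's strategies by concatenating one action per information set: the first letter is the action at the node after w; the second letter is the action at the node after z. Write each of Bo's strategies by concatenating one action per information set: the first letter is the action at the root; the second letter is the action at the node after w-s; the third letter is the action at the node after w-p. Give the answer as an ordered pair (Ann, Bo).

Trace the play path from the root:
  Bo plays x
→ terminal payoff (3, 2).
(Ann's choice at the node after w is never reached on this path, so it doesn't affect the outcome.)

(3, 2)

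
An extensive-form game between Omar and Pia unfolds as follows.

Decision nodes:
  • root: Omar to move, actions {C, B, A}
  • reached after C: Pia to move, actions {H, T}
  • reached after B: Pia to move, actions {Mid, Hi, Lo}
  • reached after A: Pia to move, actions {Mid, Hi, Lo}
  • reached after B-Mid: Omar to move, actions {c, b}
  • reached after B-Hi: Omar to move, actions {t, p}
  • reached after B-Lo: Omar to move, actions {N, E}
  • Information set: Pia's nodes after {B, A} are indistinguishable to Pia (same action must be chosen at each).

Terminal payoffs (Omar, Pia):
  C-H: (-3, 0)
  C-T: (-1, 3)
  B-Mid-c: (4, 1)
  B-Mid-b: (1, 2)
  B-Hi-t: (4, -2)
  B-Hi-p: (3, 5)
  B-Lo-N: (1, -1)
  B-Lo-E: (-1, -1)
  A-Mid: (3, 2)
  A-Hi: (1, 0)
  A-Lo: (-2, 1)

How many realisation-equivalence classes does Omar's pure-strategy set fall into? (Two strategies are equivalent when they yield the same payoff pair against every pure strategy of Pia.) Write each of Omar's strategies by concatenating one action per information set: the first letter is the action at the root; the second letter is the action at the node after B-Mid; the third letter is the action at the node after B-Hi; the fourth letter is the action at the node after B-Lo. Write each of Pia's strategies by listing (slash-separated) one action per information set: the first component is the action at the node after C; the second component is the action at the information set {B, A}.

Omar has 24 pure strategies: CctN, CctE, CcpN, CcpE, CbtN, CbtE, CbpN, CbpE, BctN, BctE, BcpN, BcpE, BbtN, BbtE, BbpN, BbpE, ActN, ActE, AcpN, AcpE, AbtN, AbtE, AbpN, AbpE. Columns: H/Mid, H/Hi, H/Lo, T/Mid, T/Hi, T/Lo.
{CctN, CctE, CcpN, CcpE, CbtN, CbtE, CbpN, CbpE} → row (-3,0) (-3,0) (-3,0) (-1,3) (-1,3) (-1,3)
{BctN} → row (4,1) (4,-2) (1,-1) (4,1) (4,-2) (1,-1)
{BctE} → row (4,1) (4,-2) (-1,-1) (4,1) (4,-2) (-1,-1)
{BcpN} → row (4,1) (3,5) (1,-1) (4,1) (3,5) (1,-1)
{BcpE} → row (4,1) (3,5) (-1,-1) (4,1) (3,5) (-1,-1)
{BbtN} → row (1,2) (4,-2) (1,-1) (1,2) (4,-2) (1,-1)
{BbtE} → row (1,2) (4,-2) (-1,-1) (1,2) (4,-2) (-1,-1)
{BbpN} → row (1,2) (3,5) (1,-1) (1,2) (3,5) (1,-1)
{BbpE} → row (1,2) (3,5) (-1,-1) (1,2) (3,5) (-1,-1)
{ActN, ActE, AcpN, AcpE, AbtN, AbtE, AbpN, AbpE} → row (3,2) (1,0) (-2,1) (3,2) (1,0) (-2,1)
That's 10 distinct rows out of 24 strategies.

10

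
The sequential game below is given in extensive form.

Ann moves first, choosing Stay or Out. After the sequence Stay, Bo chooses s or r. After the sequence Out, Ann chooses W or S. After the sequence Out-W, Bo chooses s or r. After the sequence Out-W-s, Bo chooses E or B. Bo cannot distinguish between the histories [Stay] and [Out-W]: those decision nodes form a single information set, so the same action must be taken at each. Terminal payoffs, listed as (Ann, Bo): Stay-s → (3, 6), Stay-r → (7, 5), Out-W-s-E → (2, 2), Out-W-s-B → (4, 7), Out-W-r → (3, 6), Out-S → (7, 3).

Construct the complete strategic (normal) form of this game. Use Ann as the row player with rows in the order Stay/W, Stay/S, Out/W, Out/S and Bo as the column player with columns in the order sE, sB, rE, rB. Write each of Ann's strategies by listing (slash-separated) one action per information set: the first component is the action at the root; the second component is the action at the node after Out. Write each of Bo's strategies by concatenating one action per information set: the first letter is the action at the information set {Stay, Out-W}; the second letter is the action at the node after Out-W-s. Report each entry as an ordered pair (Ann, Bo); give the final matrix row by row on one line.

Row Stay/W: sE→(3,6), sB→(3,6), rE→(7,5), rB→(7,5)
Row Stay/S: sE→(3,6), sB→(3,6), rE→(7,5), rB→(7,5)
Row Out/W: sE→(2,2), sB→(4,7), rE→(3,6), rB→(3,6)
Row Out/S: sE→(7,3), sB→(7,3), rE→(7,3), rB→(7,3)

Stay/W: (3,6) (3,6) (7,5) (7,5) | Stay/S: (3,6) (3,6) (7,5) (7,5) | Out/W: (2,2) (4,7) (3,6) (3,6) | Out/S: (7,3) (7,3) (7,3) (7,3)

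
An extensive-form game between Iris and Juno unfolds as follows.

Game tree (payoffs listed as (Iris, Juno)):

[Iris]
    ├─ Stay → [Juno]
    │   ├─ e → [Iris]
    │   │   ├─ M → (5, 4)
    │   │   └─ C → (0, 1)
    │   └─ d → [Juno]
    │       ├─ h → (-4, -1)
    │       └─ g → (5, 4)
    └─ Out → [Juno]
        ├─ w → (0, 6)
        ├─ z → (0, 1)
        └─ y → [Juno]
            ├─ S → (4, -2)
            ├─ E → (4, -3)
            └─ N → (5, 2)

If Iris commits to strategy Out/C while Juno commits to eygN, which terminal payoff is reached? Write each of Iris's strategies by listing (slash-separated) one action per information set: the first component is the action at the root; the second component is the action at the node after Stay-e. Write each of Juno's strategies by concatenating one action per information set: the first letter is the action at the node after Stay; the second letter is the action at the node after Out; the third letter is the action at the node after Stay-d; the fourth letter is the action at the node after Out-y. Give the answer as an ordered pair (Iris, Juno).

(5, 2)

Trace the play path from the root:
  Iris plays Out
  Juno plays y at [Out]
  Juno plays N at [Out-y]
→ terminal payoff (5, 2).
(Iris's choice at the node after Stay-e is never reached on this path, so it doesn't affect the outcome.)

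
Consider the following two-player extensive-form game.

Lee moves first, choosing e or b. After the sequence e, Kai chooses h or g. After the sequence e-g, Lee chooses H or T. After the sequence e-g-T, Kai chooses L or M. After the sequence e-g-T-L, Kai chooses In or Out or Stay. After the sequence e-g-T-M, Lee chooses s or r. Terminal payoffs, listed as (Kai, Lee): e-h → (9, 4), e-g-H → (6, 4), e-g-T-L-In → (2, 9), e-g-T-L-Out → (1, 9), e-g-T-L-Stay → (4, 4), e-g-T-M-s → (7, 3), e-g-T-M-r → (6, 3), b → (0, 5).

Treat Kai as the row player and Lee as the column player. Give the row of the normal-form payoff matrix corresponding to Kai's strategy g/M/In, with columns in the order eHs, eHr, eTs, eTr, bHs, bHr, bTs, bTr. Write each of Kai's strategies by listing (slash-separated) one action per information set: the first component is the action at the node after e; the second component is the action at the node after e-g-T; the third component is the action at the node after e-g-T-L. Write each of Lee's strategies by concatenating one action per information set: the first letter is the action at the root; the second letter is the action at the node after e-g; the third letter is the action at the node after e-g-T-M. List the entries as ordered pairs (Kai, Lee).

(6,4) (6,4) (7,3) (6,3) (0,5) (0,5) (0,5) (0,5)

vs eHs: Lee plays e → Kai plays g at [e] → Lee plays H at [e-g] → (6, 4)
vs eHr: Lee plays e → Kai plays g at [e] → Lee plays H at [e-g] → (6, 4)
vs eTs: Lee plays e → Kai plays g at [e] → Lee plays T at [e-g] → Kai plays M at [e-g-T] → Lee plays s at [e-g-T-M] → (7, 3)
vs eTr: Lee plays e → Kai plays g at [e] → Lee plays T at [e-g] → Kai plays M at [e-g-T] → Lee plays r at [e-g-T-M] → (6, 3)
vs bHs: Lee plays b → (0, 5)
vs bHr: Lee plays b → (0, 5)
vs bTs: Lee plays b → (0, 5)
vs bTr: Lee plays b → (0, 5)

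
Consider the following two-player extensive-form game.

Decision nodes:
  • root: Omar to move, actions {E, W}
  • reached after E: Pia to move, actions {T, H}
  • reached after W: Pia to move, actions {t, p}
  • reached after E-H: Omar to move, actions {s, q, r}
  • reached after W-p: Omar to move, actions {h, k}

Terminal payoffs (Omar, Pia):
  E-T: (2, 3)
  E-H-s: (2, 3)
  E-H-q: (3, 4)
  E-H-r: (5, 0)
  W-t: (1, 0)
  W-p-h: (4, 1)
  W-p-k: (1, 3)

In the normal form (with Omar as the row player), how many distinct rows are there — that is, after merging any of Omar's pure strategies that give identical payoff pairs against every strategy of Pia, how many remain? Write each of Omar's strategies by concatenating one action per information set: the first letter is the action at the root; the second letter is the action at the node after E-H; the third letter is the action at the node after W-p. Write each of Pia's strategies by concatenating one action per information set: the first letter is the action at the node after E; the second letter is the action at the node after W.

Omar has 12 pure strategies: Esh, Esk, Eqh, Eqk, Erh, Erk, Wsh, Wsk, Wqh, Wqk, Wrh, Wrk. Columns: Tt, Tp, Ht, Hp.
{Esh, Esk} → row (2,3) (2,3) (2,3) (2,3)
{Eqh, Eqk} → row (2,3) (2,3) (3,4) (3,4)
{Erh, Erk} → row (2,3) (2,3) (5,0) (5,0)
{Wsh, Wqh, Wrh} → row (1,0) (4,1) (1,0) (4,1)
{Wsk, Wqk, Wrk} → row (1,0) (1,3) (1,0) (1,3)
That's 5 distinct rows out of 12 strategies.

5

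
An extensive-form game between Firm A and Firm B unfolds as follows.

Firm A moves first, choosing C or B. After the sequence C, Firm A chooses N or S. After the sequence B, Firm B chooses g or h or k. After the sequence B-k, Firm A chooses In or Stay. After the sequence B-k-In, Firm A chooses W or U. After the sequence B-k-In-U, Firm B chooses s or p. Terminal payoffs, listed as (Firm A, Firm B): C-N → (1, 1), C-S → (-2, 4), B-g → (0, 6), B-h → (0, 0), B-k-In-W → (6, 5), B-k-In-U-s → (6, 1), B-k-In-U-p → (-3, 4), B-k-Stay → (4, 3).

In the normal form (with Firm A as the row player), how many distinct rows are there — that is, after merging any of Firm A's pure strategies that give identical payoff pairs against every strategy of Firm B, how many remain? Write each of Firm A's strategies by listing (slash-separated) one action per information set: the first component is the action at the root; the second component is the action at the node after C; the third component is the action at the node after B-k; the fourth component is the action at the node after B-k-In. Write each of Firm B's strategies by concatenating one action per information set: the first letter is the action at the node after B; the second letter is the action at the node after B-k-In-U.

Firm A has 16 pure strategies: C/N/In/W, C/N/In/U, C/N/Stay/W, C/N/Stay/U, C/S/In/W, C/S/In/U, C/S/Stay/W, C/S/Stay/U, B/N/In/W, B/N/In/U, B/N/Stay/W, B/N/Stay/U, B/S/In/W, B/S/In/U, B/S/Stay/W, B/S/Stay/U. Columns: gs, gp, hs, hp, ks, kp.
{C/N/In/W, C/N/In/U, C/N/Stay/W, C/N/Stay/U} → row (1,1) (1,1) (1,1) (1,1) (1,1) (1,1)
{C/S/In/W, C/S/In/U, C/S/Stay/W, C/S/Stay/U} → row (-2,4) (-2,4) (-2,4) (-2,4) (-2,4) (-2,4)
{B/N/In/W, B/S/In/W} → row (0,6) (0,6) (0,0) (0,0) (6,5) (6,5)
{B/N/In/U, B/S/In/U} → row (0,6) (0,6) (0,0) (0,0) (6,1) (-3,4)
{B/N/Stay/W, B/N/Stay/U, B/S/Stay/W, B/S/Stay/U} → row (0,6) (0,6) (0,0) (0,0) (4,3) (4,3)
That's 5 distinct rows out of 16 strategies.

5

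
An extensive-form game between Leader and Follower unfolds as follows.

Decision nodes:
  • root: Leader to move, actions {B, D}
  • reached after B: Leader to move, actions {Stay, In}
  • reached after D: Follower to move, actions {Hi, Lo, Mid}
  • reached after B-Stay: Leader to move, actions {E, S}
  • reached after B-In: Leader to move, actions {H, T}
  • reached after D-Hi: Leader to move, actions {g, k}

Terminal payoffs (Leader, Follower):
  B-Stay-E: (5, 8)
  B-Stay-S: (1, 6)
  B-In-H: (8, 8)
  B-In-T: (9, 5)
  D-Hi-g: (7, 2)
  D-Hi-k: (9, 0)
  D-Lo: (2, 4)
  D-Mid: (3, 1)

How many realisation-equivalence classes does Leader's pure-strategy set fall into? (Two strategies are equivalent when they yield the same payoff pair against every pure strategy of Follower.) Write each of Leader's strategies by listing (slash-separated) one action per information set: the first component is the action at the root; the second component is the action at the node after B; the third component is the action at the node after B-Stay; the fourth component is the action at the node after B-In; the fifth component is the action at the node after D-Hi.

Leader has 32 pure strategies: B/Stay/E/H/g, B/Stay/E/H/k, B/Stay/E/T/g, B/Stay/E/T/k, B/Stay/S/H/g, B/Stay/S/H/k, B/Stay/S/T/g, B/Stay/S/T/k, B/In/E/H/g, B/In/E/H/k, B/In/E/T/g, B/In/E/T/k, B/In/S/H/g, B/In/S/H/k, B/In/S/T/g, B/In/S/T/k, D/Stay/E/H/g, D/Stay/E/H/k, D/Stay/E/T/g, D/Stay/E/T/k, D/Stay/S/H/g, D/Stay/S/H/k, D/Stay/S/T/g, D/Stay/S/T/k, D/In/E/H/g, D/In/E/H/k, D/In/E/T/g, D/In/E/T/k, D/In/S/H/g, D/In/S/H/k, D/In/S/T/g, D/In/S/T/k. Columns: Hi, Lo, Mid.
{B/Stay/E/H/g, B/Stay/E/H/k, B/Stay/E/T/g, B/Stay/E/T/k} → row (5,8) (5,8) (5,8)
{B/Stay/S/H/g, B/Stay/S/H/k, B/Stay/S/T/g, B/Stay/S/T/k} → row (1,6) (1,6) (1,6)
{B/In/E/H/g, B/In/E/H/k, B/In/S/H/g, B/In/S/H/k} → row (8,8) (8,8) (8,8)
{B/In/E/T/g, B/In/E/T/k, B/In/S/T/g, B/In/S/T/k} → row (9,5) (9,5) (9,5)
{D/Stay/E/H/g, D/Stay/E/T/g, D/Stay/S/H/g, D/Stay/S/T/g, D/In/E/H/g, D/In/E/T/g, D/In/S/H/g, D/In/S/T/g} → row (7,2) (2,4) (3,1)
{D/Stay/E/H/k, D/Stay/E/T/k, D/Stay/S/H/k, D/Stay/S/T/k, D/In/E/H/k, D/In/E/T/k, D/In/S/H/k, D/In/S/T/k} → row (9,0) (2,4) (3,1)
That's 6 distinct rows out of 32 strategies.

6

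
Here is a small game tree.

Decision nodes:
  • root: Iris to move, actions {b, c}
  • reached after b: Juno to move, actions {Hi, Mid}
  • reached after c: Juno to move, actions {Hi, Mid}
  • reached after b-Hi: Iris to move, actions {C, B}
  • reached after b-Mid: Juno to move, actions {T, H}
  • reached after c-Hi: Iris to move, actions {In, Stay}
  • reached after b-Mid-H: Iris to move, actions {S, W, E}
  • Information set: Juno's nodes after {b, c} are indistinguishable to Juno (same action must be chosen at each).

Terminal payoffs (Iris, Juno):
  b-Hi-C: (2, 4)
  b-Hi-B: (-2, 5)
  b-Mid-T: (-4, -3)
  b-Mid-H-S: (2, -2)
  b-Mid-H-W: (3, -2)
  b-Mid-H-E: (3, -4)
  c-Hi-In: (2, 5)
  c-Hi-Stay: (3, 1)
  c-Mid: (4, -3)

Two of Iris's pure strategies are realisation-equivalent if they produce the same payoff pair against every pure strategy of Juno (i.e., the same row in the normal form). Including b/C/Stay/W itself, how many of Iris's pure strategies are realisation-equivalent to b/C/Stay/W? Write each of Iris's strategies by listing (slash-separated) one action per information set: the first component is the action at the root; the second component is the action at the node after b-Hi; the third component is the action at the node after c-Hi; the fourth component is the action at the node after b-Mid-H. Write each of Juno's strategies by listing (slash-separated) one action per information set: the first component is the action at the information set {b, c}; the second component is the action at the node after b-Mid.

2

Row for b/C/Stay/W (columns Hi/T, Hi/H, Mid/T, Mid/H): (2,4) (2,4) (-4,-3) (3,-2).
Under b/C/Stay/W, Iris's choice at the node after c-Hi can never be reached regardless of what Juno does, so varying those choices leaves every outcome unchanged.
Holding the reachable choices fixed and varying the unreachable one freely already gives 2 equivalent strategies.
No other strategy reproduces this row, so those 2 are the full class: b/C/In/W, b/C/Stay/W.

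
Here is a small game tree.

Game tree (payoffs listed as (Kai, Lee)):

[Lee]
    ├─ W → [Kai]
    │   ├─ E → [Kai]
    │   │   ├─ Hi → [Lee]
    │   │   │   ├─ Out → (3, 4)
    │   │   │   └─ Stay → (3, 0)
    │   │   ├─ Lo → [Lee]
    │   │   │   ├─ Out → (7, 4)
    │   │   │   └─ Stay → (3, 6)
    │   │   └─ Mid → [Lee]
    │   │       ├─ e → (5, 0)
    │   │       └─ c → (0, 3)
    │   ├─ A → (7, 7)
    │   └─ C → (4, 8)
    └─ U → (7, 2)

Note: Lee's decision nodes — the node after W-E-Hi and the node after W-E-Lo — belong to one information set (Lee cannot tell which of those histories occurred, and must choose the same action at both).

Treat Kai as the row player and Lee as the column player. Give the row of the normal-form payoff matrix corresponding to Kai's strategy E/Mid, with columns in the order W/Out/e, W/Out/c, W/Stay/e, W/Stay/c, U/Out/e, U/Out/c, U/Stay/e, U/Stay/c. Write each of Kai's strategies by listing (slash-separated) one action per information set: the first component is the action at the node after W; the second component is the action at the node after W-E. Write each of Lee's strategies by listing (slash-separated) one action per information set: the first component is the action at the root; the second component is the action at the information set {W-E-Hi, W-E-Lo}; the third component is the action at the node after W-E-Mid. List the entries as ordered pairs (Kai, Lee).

(5,0) (0,3) (5,0) (0,3) (7,2) (7,2) (7,2) (7,2)

vs W/Out/e: Lee plays W → Kai plays E at [W] → Kai plays Mid at [W-E] → Lee plays e at [W-E-Mid] → (5, 0)
vs W/Out/c: Lee plays W → Kai plays E at [W] → Kai plays Mid at [W-E] → Lee plays c at [W-E-Mid] → (0, 3)
vs W/Stay/e: Lee plays W → Kai plays E at [W] → Kai plays Mid at [W-E] → Lee plays e at [W-E-Mid] → (5, 0)
vs W/Stay/c: Lee plays W → Kai plays E at [W] → Kai plays Mid at [W-E] → Lee plays c at [W-E-Mid] → (0, 3)
vs U/Out/e: Lee plays U → (7, 2)
vs U/Out/c: Lee plays U → (7, 2)
vs U/Stay/e: Lee plays U → (7, 2)
vs U/Stay/c: Lee plays U → (7, 2)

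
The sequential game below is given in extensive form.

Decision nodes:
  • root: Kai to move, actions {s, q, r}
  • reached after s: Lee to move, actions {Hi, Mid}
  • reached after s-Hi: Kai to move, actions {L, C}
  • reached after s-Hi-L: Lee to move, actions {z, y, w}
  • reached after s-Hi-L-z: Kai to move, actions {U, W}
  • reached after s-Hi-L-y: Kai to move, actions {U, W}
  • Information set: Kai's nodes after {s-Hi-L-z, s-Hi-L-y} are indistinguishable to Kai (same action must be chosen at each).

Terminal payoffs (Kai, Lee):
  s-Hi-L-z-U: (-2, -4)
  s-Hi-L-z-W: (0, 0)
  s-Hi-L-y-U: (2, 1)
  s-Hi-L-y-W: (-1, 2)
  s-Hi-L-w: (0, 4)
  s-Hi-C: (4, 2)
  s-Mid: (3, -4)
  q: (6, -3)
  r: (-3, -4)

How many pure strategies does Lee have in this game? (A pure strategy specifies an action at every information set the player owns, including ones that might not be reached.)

Lee owns the node after s with actions {Hi, Mid} — two choices.
Lee owns the node after s-Hi-L with actions {z, y, w} — three choices.
A pure strategy fixes one action at each information set independently, so the count is the product 2 × 3 = 6.
(For reference, Kai has 12 pure strategies, giving a 6×12 normal-form matrix.)

6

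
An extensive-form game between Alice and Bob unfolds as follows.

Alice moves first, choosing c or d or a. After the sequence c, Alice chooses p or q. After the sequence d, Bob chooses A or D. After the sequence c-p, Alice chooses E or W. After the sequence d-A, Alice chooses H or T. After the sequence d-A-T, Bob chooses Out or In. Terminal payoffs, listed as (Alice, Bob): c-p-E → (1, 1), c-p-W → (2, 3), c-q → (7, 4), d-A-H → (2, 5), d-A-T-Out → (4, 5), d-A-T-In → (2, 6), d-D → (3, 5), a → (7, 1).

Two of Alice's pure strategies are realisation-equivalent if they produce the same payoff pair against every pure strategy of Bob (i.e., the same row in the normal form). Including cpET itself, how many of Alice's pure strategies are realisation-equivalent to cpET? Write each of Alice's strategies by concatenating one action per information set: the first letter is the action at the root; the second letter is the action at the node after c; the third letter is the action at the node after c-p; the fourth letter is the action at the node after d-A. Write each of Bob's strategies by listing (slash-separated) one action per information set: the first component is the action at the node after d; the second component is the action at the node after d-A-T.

Row for cpET (columns A/Out, A/In, D/Out, D/In): (1,1) (1,1) (1,1) (1,1).
Under cpET, Alice's choice at the node after d-A can never be reached regardless of what Bob does, so varying those choices leaves every outcome unchanged.
Holding the reachable choices fixed and varying the unreachable one freely already gives 2 equivalent strategies.
No other strategy reproduces this row, so those 2 are the full class: cpEH, cpET.

2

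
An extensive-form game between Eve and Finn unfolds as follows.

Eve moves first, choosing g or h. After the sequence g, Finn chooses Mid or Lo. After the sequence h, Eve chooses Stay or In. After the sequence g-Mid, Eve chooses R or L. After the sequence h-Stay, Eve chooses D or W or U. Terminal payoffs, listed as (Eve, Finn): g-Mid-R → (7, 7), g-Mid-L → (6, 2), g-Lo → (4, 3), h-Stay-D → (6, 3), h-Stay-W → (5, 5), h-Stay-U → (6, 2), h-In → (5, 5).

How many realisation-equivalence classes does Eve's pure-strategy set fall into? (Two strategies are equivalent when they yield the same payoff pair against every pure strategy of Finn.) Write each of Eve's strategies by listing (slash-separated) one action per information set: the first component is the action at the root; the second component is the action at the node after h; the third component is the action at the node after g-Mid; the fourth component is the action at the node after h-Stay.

Eve has 24 pure strategies: g/Stay/R/D, g/Stay/R/W, g/Stay/R/U, g/Stay/L/D, g/Stay/L/W, g/Stay/L/U, g/In/R/D, g/In/R/W, g/In/R/U, g/In/L/D, g/In/L/W, g/In/L/U, h/Stay/R/D, h/Stay/R/W, h/Stay/R/U, h/Stay/L/D, h/Stay/L/W, h/Stay/L/U, h/In/R/D, h/In/R/W, h/In/R/U, h/In/L/D, h/In/L/W, h/In/L/U. Columns: Mid, Lo.
{g/Stay/R/D, g/Stay/R/W, g/Stay/R/U, g/In/R/D, g/In/R/W, g/In/R/U} → row (7,7) (4,3)
{g/Stay/L/D, g/Stay/L/W, g/Stay/L/U, g/In/L/D, g/In/L/W, g/In/L/U} → row (6,2) (4,3)
{h/Stay/R/D, h/Stay/L/D} → row (6,3) (6,3)
{h/Stay/R/W, h/Stay/L/W, h/In/R/D, h/In/R/W, h/In/R/U, h/In/L/D, h/In/L/W, h/In/L/U} → row (5,5) (5,5)
{h/Stay/R/U, h/Stay/L/U} → row (6,2) (6,2)
That's 5 distinct rows out of 24 strategies.

5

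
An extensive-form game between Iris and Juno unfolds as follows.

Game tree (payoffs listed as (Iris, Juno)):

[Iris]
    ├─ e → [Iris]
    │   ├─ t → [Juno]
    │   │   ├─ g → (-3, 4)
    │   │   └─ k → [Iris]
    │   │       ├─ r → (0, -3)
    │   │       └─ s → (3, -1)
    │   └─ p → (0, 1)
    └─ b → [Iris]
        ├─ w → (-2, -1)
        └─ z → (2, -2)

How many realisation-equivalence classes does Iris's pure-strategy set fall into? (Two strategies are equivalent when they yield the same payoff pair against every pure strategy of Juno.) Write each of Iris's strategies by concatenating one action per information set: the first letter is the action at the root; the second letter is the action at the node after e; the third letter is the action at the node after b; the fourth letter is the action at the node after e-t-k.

5

Iris has 16 pure strategies: etwr, etws, etzr, etzs, epwr, epws, epzr, epzs, btwr, btws, btzr, btzs, bpwr, bpws, bpzr, bpzs. Columns: g, k.
{etwr, etzr} → row (-3,4) (0,-3)
{etws, etzs} → row (-3,4) (3,-1)
{epwr, epws, epzr, epzs} → row (0,1) (0,1)
{btwr, btws, bpwr, bpws} → row (-2,-1) (-2,-1)
{btzr, btzs, bpzr, bpzs} → row (2,-2) (2,-2)
That's 5 distinct rows out of 16 strategies.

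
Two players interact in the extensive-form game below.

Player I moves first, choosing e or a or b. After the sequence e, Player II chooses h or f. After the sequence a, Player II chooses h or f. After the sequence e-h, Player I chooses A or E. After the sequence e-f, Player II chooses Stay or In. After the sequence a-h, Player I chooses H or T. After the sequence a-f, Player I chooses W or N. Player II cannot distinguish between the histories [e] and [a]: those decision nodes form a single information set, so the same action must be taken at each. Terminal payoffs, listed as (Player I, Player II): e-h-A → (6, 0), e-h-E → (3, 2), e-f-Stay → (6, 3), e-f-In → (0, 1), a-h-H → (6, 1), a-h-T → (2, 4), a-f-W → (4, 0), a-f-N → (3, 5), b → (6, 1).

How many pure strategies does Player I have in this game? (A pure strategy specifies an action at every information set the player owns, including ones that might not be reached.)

24

Player I owns the root with actions {e, a, b} — three choices.
Player I owns the node after e-h with actions {A, E} — two choices.
Player I owns the node after a-h with actions {H, T} — two choices.
Player I owns the node after a-f with actions {W, N} — two choices.
A pure strategy fixes one action at each information set independently, so the count is the product 3 × 2 × 2 × 2 = 24.
(For reference, Player II has 4 pure strategies, giving a 24×4 normal-form matrix.)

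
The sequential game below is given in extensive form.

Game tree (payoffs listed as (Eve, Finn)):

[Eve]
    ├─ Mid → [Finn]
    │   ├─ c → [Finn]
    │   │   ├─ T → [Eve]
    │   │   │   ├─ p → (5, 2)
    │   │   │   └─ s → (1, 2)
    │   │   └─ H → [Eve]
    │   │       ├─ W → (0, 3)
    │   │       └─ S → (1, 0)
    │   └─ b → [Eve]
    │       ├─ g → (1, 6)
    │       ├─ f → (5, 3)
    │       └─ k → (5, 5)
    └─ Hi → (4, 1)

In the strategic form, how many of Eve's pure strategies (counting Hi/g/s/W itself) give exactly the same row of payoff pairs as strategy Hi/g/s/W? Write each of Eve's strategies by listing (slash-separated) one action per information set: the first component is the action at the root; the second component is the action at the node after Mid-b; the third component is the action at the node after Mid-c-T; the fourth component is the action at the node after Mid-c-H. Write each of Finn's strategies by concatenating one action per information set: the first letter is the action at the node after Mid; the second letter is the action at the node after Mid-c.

Row for Hi/g/s/W (columns cT, cH, bT, bH): (4,1) (4,1) (4,1) (4,1).
Under Hi/g/s/W, Eve's choice at the node after Mid-b and at the node after Mid-c-T and at the node after Mid-c-H can never be reached regardless of what Finn does, so varying those choices leaves every outcome unchanged.
Holding the reachable choices fixed and varying the unreachable ones freely already gives 3 × 2 × 2 = 12 equivalent strategies.
No other strategy reproduces this row, so those 12 are the full class: Hi/g/p/W, Hi/g/p/S, Hi/g/s/W, Hi/g/s/S, Hi/f/p/W, Hi/f/p/S, Hi/f/s/W, Hi/f/s/S, Hi/k/p/W, Hi/k/p/S, Hi/k/s/W, Hi/k/s/S.

12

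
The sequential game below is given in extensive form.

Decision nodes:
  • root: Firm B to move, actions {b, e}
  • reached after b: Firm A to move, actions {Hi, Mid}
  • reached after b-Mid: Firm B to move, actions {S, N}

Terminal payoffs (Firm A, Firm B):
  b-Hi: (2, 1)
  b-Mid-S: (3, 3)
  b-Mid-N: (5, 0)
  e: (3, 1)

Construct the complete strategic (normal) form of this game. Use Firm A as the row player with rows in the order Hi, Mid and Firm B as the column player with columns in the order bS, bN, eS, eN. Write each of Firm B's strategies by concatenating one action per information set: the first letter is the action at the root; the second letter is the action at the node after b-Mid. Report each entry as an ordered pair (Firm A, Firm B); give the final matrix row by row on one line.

Hi: (2,1) (2,1) (3,1) (3,1) | Mid: (3,3) (5,0) (3,1) (3,1)

Row Hi: bS→(2,1), bN→(2,1), eS→(3,1), eN→(3,1)
Row Mid: bS→(3,3), bN→(5,0), eS→(3,1), eN→(3,1)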